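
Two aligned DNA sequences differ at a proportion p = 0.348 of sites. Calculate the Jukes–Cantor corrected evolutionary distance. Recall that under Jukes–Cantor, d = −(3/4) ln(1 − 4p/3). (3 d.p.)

0.468

d = −(3/4) ln(1 − 4p/3) = −0.75 ln(1 − 0.464) = −0.75 ln(0.536)
  = −0.75 × (-0.623621) = 0.467716 substitutions/site.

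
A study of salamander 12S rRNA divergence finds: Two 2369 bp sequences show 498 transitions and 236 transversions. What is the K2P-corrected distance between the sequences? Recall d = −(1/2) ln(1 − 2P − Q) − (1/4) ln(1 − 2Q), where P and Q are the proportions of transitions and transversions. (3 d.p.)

0.423

P = 498/2369 ≈ 0.210215 and Q = 236/2369 ≈ 0.09962.
Under the Kimura two-parameter model, d = −½ ln(1 − 2P − Q) − ¼ ln(1 − 2Q).
1 − 2P − Q = 0.47995, giving −½ ln(0.47995) = 0.367037.
1 − 2Q = 0.80076, giving −¼ ln(0.80076) = 0.055549.
d = 0.367037 + 0.055549 = 0.422586.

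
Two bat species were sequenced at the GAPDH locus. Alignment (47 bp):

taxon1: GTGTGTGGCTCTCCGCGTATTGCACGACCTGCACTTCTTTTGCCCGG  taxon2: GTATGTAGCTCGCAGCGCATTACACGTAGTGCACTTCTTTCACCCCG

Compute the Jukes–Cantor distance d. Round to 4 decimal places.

0.3121

The sequences differ at 12 of 47 sites, so p = 12/47 ≈ 0.255319.
d = −(3/4) ln(1 − 4p/3) = −0.75 ln(1 − 0.340425) = −0.75 ln(0.659575)
  = −0.75 × (-0.416160) = 0.312120 substitutions/site.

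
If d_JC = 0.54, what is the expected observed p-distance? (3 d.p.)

p = (3/4)(1 − e^(−4d/3)) = 0.75 × (1 − e^(-0.72)) = 0.75 × (1 − 0.486752) = 0.384936.

0.385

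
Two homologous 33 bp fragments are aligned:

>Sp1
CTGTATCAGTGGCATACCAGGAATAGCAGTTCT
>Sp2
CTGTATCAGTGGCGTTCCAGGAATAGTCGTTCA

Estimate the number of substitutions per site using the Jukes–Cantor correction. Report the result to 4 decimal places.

0.1693

The sequences differ at 5 of 33 sites (14, 16, 27, 28, 33), so p = 5/33 ≈ 0.151515.
d = −(3/4) ln(1 − 4p/3) = −0.75 ln(1 − 0.20202) = −0.75 ln(0.79798)
  = −0.75 × (-0.225672) = 0.169254 substitutions/site.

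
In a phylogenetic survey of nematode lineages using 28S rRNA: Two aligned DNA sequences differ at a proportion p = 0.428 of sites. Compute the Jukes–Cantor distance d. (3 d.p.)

0.634

d = −(3/4) ln(1 − 4p/3) = −0.75 ln(1 − 0.570667) = −0.75 ln(0.429333)
  = −0.75 × (-0.845522) = 0.634142 substitutions/site.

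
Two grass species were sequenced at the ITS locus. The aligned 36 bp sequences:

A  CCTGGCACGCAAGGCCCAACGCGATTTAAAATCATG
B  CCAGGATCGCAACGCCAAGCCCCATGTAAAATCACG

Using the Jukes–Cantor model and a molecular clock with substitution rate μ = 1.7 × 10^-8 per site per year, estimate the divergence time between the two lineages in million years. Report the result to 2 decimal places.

10.20

The sequences differ at 10 of 36 sites (3, 6, 7, 13, 17, 19, 21, 23, 26, 35), so p = 10/36 ≈ 0.277778.
d = −(3/4) ln(1 − 4p/3) = −0.75 ln(1 − 0.370371) = −0.75 ln(0.629629)
  = −0.75 × (-0.462625) = 0.346969 substitutions/site.
Under a molecular clock d = 2μt, so t = d/(2μ) = 0.346969 / (2 × 1.7 × 10^-8) = 10.20 million years.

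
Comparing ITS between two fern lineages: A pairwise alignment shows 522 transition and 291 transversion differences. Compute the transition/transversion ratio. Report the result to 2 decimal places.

1.79

R = 522/291 = 1.793814… ≈ 1.79 (to 2 d.p.).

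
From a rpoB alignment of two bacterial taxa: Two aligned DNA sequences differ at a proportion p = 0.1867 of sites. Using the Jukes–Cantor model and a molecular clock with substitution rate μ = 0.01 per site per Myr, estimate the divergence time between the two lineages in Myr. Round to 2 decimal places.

d = −(3/4) ln(1 − 4p/3) = −0.75 ln(1 − 0.248933) = −0.75 ln(0.751067)
  = −0.75 × (-0.286260) = 0.214695 substitutions/site.
Under a molecular clock d = 2μt, so t = d/(2μ) = 0.214695 / (2 × 0.01) = 10.73 Myr.

10.73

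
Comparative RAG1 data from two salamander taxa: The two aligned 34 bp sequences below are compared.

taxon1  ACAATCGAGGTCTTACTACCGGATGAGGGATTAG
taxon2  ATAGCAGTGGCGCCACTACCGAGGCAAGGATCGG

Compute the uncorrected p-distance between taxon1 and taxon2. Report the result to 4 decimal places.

The sequences differ at 16 of 34 positions.
p = 16/34 = 0.470588… ≈ 0.4706 (to 4 d.p.).

0.4706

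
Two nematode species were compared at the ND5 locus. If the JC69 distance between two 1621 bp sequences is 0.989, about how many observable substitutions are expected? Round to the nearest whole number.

Invert JC69: p = (3/4)(1 − e^(−4d/3)) = 0.75 × (1 − e^(-1.318667)) = 0.75 × (1 − 0.267492) = 0.549381.
Expected differing sites = pL ≈ 0.549381 × 1621 = 890.546601 ≈ 891.

891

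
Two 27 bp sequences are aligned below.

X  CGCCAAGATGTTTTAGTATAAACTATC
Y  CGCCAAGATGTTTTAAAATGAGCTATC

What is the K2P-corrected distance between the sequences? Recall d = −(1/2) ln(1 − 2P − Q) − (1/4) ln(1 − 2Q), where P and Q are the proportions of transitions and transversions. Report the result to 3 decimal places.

Of 27 sites, 3 differences are transitions and 1 are transversions, so P = 3/27 ≈ 0.111111 and Q = 1/27 ≈ 0.037037.
Under the Kimura two-parameter model, d = −½ ln(1 − 2P − Q) − ¼ ln(1 − 2Q).
1 − 2P − Q = 0.740741, giving −½ ln(0.740741) = 0.150052.
1 − 2Q = 0.925926, giving −¼ ln(0.925926) = 0.019240.
d = 0.150052 + 0.019240 = 0.169292.

0.169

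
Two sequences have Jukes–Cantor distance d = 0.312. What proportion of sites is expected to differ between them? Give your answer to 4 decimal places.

0.2552

p = (3/4)(1 − e^(−4d/3)) = 0.75 × (1 − e^(-0.416)) = 0.75 × (1 − 0.659680) = 0.255240.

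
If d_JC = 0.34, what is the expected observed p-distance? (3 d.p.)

0.273

p = (3/4)(1 − e^(−4d/3)) = 0.75 × (1 − e^(-0.453333)) = 0.75 × (1 − 0.635506) = 0.273371.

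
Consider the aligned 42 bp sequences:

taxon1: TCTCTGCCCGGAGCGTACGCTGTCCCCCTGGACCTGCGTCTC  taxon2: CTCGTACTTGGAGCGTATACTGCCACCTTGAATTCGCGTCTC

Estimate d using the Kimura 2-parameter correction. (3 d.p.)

0.651

Of 42 sites, 14 differences are transitions and 2 are transversions, so P = 14/42 ≈ 0.333333 and Q = 2/42 ≈ 0.047619.
Under the Kimura two-parameter model, d = −½ ln(1 − 2P − Q) − ¼ ln(1 − 2Q).
1 − 2P − Q = 0.285715, giving −½ ln(0.285715) = 0.626380.
1 − 2Q = 0.904762, giving −¼ ln(0.904762) = 0.025021.
d = 0.626380 + 0.025021 = 0.651401.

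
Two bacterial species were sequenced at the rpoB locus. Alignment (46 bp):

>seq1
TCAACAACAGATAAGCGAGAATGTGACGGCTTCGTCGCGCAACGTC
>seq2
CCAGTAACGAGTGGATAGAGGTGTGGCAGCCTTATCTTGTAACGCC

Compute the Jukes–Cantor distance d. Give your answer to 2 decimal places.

0.89

The sequences differ at 24 of 46 sites, so p = 24/46 ≈ 0.521739.
d = −(3/4) ln(1 − 4p/3) = −0.75 ln(1 − 0.695652) = −0.75 ln(0.304348)
  = −0.75 × (-1.189583) = 0.892187 substitutions/site.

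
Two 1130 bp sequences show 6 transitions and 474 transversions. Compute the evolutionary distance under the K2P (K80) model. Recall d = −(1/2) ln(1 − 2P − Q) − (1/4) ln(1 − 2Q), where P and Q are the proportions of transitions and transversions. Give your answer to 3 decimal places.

0.738

P = 6/1130 ≈ 0.00531 and Q = 474/1130 ≈ 0.419469.
Under the Kimura two-parameter model, d = −½ ln(1 − 2P − Q) − ¼ ln(1 − 2Q).
1 − 2P − Q = 0.569911, giving −½ ln(0.569911) = 0.281138.
1 − 2Q = 0.161062, giving −¼ ln(0.161062) = 0.456491.
d = 0.281138 + 0.456491 = 0.737629.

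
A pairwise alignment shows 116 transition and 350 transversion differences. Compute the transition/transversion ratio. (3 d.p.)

R = 116/350 = 0.331428… ≈ 0.331 (to 3 d.p.).

0.331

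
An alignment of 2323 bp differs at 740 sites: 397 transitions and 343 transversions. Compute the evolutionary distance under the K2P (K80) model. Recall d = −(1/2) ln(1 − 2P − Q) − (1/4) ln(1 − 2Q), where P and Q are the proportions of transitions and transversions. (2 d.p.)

0.42

P = 397/2323 ≈ 0.1709 and Q = 343/2323 ≈ 0.147654.
Under the Kimura two-parameter model, d = −½ ln(1 − 2P − Q) − ¼ ln(1 − 2Q).
1 − 2P − Q = 0.510546, giving −½ ln(0.510546) = 0.336137.
1 − 2Q = 0.704692, giving −¼ ln(0.704692) = 0.087499.
d = 0.336137 + 0.087499 = 0.423636.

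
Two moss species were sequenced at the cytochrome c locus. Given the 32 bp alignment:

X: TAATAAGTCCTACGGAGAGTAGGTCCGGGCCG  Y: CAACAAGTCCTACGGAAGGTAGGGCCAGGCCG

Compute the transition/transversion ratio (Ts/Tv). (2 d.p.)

5.00

Transitions are A↔G and C↔T; transversions are all other mismatches.
Transitions: 5. Transversions: 1.
R = 5/1 = 5.00.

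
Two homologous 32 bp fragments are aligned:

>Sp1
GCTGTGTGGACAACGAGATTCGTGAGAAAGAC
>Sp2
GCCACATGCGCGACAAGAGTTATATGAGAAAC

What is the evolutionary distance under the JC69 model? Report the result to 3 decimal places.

The sequences differ at 15 of 32 sites, so p = 15/32 = 0.46875.
d = −(3/4) ln(1 − 4p/3) = −0.75 ln(1 − 0.625) = −0.75 ln(0.375)
  = −0.75 × (-0.980829) = 0.735622 substitutions/site.

0.736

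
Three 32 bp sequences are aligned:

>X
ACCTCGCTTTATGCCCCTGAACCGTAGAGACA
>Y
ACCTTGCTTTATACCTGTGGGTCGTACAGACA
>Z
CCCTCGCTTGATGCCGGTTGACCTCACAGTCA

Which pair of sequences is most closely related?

X and Y

X–Y: 8/32 differ, p = 0.250, d = 0.304.
X–Z: 10/32 differ, p = 0.313, d = 0.404.
Y–Z: 11/32 differ, p = 0.344, d = 0.460.
The smallest distance is between X and Y.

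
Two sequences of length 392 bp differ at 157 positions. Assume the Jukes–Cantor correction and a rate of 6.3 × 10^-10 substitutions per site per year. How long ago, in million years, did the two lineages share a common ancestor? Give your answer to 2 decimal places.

454.52

p = 157/392 ≈ 0.40051.
d = −(3/4) ln(1 − 4p/3) = −0.75 ln(1 − 0.534013) = −0.75 ln(0.465987)
  = −0.75 × (-0.763598) = 0.572699 substitutions/site.
Under a molecular clock d = 2μt, so t = d/(2μ) = 0.572699 / (2 × 6.3 × 10^-10) = 454.52 million years.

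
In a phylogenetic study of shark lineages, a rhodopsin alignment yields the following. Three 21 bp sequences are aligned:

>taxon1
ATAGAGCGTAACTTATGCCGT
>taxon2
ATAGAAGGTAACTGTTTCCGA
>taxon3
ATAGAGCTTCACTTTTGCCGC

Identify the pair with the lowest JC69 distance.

taxon1 and taxon3

taxon1–taxon2: 6/21 differ, p = 0.286, d = 0.360.
taxon1–taxon3: 4/21 differ, p = 0.190, d = 0.220.
taxon2–taxon3: 7/21 differ, p = 0.333, d = 0.441.
The smallest distance is between taxon1 and taxon3.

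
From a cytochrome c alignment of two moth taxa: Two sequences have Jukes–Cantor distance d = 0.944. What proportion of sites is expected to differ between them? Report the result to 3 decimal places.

0.537

p = (3/4)(1 − e^(−4d/3)) = 0.75 × (1 − e^(-1.258667)) = 0.75 × (1 − 0.284032) = 0.536976.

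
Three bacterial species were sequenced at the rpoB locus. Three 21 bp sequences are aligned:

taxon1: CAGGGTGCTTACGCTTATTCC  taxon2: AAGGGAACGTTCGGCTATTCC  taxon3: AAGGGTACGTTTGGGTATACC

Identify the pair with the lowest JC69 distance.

taxon2 and taxon3

taxon1–taxon2: 7/21 differ, p = 0.333, d = 0.441.
taxon1–taxon3: 8/21 differ, p = 0.381, d = 0.532.
taxon2–taxon3: 4/21 differ, p = 0.190, d = 0.220.
The smallest distance is between taxon2 and taxon3.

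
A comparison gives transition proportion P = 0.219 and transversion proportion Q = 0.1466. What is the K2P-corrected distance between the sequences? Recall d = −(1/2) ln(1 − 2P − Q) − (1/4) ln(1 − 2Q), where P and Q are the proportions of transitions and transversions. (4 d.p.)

0.5260

Under the Kimura two-parameter model, d = −½ ln(1 − 2P − Q) − ¼ ln(1 − 2Q).
1 − 2P − Q = 0.4154, giving −½ ln(0.4154) = 0.439257.
1 − 2Q = 0.7068, giving −¼ ln(0.7068) = 0.086752.
d = 0.439257 + 0.086752 = 0.526009.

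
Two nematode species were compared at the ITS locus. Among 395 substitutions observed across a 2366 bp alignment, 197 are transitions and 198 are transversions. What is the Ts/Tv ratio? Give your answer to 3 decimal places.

0.995

R = 197/198 = 0.994949… ≈ 0.995 (to 3 d.p.).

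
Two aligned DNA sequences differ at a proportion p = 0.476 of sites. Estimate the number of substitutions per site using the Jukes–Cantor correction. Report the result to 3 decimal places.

d = −(3/4) ln(1 − 4p/3) = −0.75 ln(1 − 0.634667) = −0.75 ln(0.365333)
  = −0.75 × (-1.006946) = 0.755210 substitutions/site.

0.755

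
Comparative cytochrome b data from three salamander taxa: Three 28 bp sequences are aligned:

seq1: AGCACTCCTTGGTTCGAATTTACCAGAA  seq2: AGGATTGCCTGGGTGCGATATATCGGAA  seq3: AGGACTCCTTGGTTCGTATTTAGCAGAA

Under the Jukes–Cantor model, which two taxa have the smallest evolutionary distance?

seq1 and seq3

seq1–seq2: 11/28 differ, p = 0.393, d = 0.556.
seq1–seq3: 3/28 differ, p = 0.107, d = 0.116.
seq2–seq3: 10/28 differ, p = 0.357, d = 0.485.
The smallest distance is between seq1 and seq3.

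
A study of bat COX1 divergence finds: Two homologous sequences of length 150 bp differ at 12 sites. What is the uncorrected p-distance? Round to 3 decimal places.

0.080

p = 12/150 = 0.080.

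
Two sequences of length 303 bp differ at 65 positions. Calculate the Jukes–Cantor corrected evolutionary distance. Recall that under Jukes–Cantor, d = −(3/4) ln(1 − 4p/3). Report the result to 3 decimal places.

p = 65/303 ≈ 0.214521.
d = −(3/4) ln(1 − 4p/3) = −0.75 ln(1 − 0.286028) = −0.75 ln(0.713972)
  = −0.75 × (-0.336912) = 0.252684 substitutions/site.

0.253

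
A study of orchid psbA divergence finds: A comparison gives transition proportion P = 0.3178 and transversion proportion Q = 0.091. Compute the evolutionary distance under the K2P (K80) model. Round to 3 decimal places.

Under the Kimura two-parameter model, d = −½ ln(1 − 2P − Q) − ¼ ln(1 − 2Q).
1 − 2P − Q = 0.2734, giving −½ ln(0.2734) = 0.648410.
1 − 2Q = 0.818, giving −¼ ln(0.818) = 0.050223.
d = 0.648410 + 0.050223 = 0.698633.

0.699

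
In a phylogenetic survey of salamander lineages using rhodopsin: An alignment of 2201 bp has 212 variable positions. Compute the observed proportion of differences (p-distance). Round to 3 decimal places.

0.096

p = 212/2201 = 0.096319… ≈ 0.096 (to 3 d.p.).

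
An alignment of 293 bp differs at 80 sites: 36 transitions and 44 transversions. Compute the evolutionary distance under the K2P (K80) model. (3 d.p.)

0.341

P = 36/293 ≈ 0.122867 and Q = 44/293 ≈ 0.150171.
Under the Kimura two-parameter model, d = −½ ln(1 − 2P − Q) − ¼ ln(1 − 2Q).
1 − 2P − Q = 0.604095, giving −½ ln(0.604095) = 0.252012.
1 − 2Q = 0.699658, giving −¼ ln(0.699658) = 0.089291.
d = 0.252012 + 0.089291 = 0.341303.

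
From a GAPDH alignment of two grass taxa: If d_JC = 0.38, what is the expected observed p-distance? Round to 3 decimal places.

0.298

p = (3/4)(1 − e^(−4d/3)) = 0.75 × (1 − e^(-0.506667)) = 0.75 × (1 − 0.602500) = 0.298125.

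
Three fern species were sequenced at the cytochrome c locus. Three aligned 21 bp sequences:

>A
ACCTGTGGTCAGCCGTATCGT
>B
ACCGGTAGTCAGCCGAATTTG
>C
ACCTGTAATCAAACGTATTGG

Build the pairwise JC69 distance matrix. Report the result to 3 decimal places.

d(A,B) = 0.360, d(A,C) = 0.360, d(B,C) = 0.360

A–B: 6/21 sites differ → p ≈ 0.285714, d = −0.75 ln(1 − 0.380952) = 0.359679 ≈ 0.360.
A–C: 6/21 sites differ → p ≈ 0.285714, d = −0.75 ln(1 − 0.380952) = 0.359679 ≈ 0.360.
B–C: 6/21 sites differ → p ≈ 0.285714, d = −0.75 ln(1 − 0.380952) = 0.359679 ≈ 0.360.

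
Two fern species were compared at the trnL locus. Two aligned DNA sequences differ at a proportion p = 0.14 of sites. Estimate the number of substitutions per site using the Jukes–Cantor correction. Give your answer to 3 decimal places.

0.155

d = −(3/4) ln(1 − 4p/3) = −0.75 ln(1 − 0.186667) = −0.75 ln(0.813333)
  = −0.75 × (-0.206615) = 0.154961 substitutions/site.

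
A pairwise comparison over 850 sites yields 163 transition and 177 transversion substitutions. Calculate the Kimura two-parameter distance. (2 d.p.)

0.58

P = 163/850 ≈ 0.191765 and Q = 177/850 ≈ 0.208235.
Under the Kimura two-parameter model, d = −½ ln(1 − 2P − Q) − ¼ ln(1 − 2Q).
1 − 2P − Q = 0.408235, giving −½ ln(0.408235) = 0.447956.
1 − 2Q = 0.58353, giving −¼ ln(0.58353) = 0.134665.
d = 0.447956 + 0.134665 = 0.582621.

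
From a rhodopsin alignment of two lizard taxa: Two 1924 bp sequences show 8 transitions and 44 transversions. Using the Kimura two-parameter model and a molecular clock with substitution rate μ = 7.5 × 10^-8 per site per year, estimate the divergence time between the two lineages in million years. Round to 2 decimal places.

P = 8/1924 ≈ 0.004158 and Q = 44/1924 ≈ 0.022869.
Under the Kimura two-parameter model, d = −½ ln(1 − 2P − Q) − ¼ ln(1 − 2Q).
1 − 2P − Q = 0.968815, giving −½ ln(0.968815) = 0.015841.
1 − 2Q = 0.954262, giving −¼ ln(0.954262) = 0.011704.
d = 0.015841 + 0.011704 = 0.027545.
Under a molecular clock d = 2μt, so t = d/(2μ) = 0.027545 / (2 × 7.5 × 10^-8) = 0.18 million years.

0.18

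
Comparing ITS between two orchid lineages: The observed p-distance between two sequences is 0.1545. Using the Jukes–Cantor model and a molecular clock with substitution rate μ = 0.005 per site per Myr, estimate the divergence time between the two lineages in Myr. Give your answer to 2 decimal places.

17.30

d = −(3/4) ln(1 − 4p/3) = −0.75 ln(1 − 0.206) = −0.75 ln(0.794)
  = −0.75 × (-0.230672) = 0.173004 substitutions/site.
Under a molecular clock d = 2μt, so t = d/(2μ) = 0.173004 / (2 × 0.005) = 17.30 Myr.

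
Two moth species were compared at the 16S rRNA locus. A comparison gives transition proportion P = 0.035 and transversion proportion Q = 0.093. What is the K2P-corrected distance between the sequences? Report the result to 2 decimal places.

Under the Kimura two-parameter model, d = −½ ln(1 − 2P − Q) − ¼ ln(1 − 2Q).
1 − 2P − Q = 0.837, giving −½ ln(0.837) = 0.088966.
1 − 2Q = 0.814, giving −¼ ln(0.814) = 0.051449.
d = 0.088966 + 0.051449 = 0.140415.

0.14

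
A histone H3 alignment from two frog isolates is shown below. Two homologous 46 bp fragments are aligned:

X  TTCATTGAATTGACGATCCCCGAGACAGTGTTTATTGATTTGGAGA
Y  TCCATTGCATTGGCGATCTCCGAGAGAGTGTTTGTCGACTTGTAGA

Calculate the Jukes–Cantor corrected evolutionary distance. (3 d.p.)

0.227

The sequences differ at 9 of 46 sites (2, 8, 13, 19, 26, 34, 36, 39, 43), so p = 9/46 ≈ 0.195652.
d = −(3/4) ln(1 − 4p/3) = −0.75 ln(1 − 0.260869) = −0.75 ln(0.739131)
  = −0.75 × (-0.302280) = 0.226710 substitutions/site.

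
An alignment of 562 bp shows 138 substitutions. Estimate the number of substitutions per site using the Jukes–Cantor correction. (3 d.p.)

p = 138/562 ≈ 0.245552.
d = −(3/4) ln(1 − 4p/3) = −0.75 ln(1 − 0.327403) = −0.75 ln(0.672597)
  = −0.75 × (-0.396609) = 0.297457 substitutions/site.

0.297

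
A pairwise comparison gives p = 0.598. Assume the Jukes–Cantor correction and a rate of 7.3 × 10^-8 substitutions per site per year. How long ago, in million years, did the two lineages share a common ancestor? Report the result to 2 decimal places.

d = −(3/4) ln(1 − 4p/3) = −0.75 ln(1 − 0.797333) = −0.75 ln(0.202667)
  = −0.75 × (-1.596191) = 1.197143 substitutions/site.
Under a molecular clock d = 2μt, so t = d/(2μ) = 1.197143 / (2 × 7.3 × 10^-8) = 8.20 million years.

8.20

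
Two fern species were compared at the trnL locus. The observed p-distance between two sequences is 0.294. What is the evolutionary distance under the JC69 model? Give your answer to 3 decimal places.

d = −(3/4) ln(1 − 4p/3) = −0.75 ln(1 − 0.392) = −0.75 ln(0.608)
  = −0.75 × (-0.497580) = 0.373185 substitutions/site.

0.373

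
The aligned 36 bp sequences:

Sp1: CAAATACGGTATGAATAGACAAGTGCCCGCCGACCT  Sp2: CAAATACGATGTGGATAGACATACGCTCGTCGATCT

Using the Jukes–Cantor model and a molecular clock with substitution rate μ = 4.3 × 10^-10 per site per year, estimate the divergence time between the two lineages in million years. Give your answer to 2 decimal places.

The sequences differ at 9 of 36 sites (9, 11, 14, 22, 23, 24, 27, 30, 34), so p = 9/36 = 0.25.
d = −(3/4) ln(1 − 4p/3) = −0.75 ln(1 − 0.333333) = −0.75 ln(0.666667)
  = −0.75 × (-0.405465) = 0.304099 substitutions/site.
Under a molecular clock d = 2μt, so t = d/(2μ) = 0.304099 / (2 × 4.3 × 10^-10) = 353.60 million years.

353.60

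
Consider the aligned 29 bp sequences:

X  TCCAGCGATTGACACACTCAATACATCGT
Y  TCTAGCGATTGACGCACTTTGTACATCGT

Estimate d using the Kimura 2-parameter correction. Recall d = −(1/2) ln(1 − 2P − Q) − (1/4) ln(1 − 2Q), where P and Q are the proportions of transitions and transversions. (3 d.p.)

0.204

Of 29 sites, 4 differences are transitions and 1 are transversions, so P = 4/29 ≈ 0.137931 and Q = 1/29 ≈ 0.034483.
Under the Kimura two-parameter model, d = −½ ln(1 − 2P − Q) − ¼ ln(1 − 2Q).
1 − 2P − Q = 0.689655, giving −½ ln(0.689655) = 0.185782.
1 − 2Q = 0.931034, giving −¼ ln(0.931034) = 0.017865.
d = 0.185782 + 0.017865 = 0.203647.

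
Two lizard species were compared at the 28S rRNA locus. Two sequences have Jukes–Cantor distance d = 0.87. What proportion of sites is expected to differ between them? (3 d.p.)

0.515

p = (3/4)(1 − e^(−4d/3)) = 0.75 × (1 − e^(-1.16)) = 0.75 × (1 − 0.313486) = 0.514886.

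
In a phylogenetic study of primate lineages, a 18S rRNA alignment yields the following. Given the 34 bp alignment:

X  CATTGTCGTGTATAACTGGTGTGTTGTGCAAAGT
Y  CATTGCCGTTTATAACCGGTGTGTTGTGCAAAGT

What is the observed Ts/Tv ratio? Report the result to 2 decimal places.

Transitions are A↔G and C↔T; transversions are all other mismatches.
Transitions: 2. Transversions: 1.
R = 2/1 = 2.00.

2.00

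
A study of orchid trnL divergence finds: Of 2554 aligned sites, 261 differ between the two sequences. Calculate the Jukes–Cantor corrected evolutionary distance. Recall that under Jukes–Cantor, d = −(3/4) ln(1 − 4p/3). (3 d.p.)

0.110

p = 261/2554 ≈ 0.102193.
d = −(3/4) ln(1 − 4p/3) = −0.75 ln(1 − 0.136257) = −0.75 ln(0.863743)
  = −0.75 × (-0.146480) = 0.109860 substitutions/site.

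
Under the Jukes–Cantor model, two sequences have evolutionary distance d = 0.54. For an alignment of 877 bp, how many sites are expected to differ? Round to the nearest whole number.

338

Invert JC69: p = (3/4)(1 − e^(−4d/3)) = 0.75 × (1 − e^(-0.72)) = 0.75 × (1 − 0.486752) = 0.384936.
Expected differing sites = pL ≈ 0.384936 × 877 = 337.588872 ≈ 338.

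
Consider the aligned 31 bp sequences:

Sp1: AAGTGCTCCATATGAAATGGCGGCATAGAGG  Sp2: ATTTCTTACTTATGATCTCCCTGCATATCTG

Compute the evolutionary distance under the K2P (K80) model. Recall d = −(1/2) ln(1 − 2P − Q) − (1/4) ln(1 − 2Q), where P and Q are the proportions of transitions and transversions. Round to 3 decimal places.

Of 31 sites, 1 differences are transitions and 13 are transversions, so P = 1/31 ≈ 0.032258 and Q = 13/31 ≈ 0.419355.
Under the Kimura two-parameter model, d = −½ ln(1 − 2P − Q) − ¼ ln(1 − 2Q).
1 − 2P − Q = 0.516129, giving −½ ln(0.516129) = 0.330699.
1 − 2Q = 0.16129, giving −¼ ln(0.16129) = 0.456138.
d = 0.330699 + 0.456138 = 0.786837.

0.787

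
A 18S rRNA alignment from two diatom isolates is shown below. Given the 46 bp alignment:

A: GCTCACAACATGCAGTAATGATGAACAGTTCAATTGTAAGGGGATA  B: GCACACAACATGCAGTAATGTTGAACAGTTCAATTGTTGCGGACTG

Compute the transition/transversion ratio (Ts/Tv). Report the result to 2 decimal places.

0.60

Transitions are A↔G and C↔T; transversions are all other mismatches.
Transitions: 3. Transversions: 5.
R = 3/5 = 0.60.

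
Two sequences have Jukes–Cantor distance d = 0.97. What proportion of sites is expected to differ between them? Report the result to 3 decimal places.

0.544

p = (3/4)(1 − e^(−4d/3)) = 0.75 × (1 − e^(-1.293333)) = 0.75 × (1 − 0.274355) = 0.544234.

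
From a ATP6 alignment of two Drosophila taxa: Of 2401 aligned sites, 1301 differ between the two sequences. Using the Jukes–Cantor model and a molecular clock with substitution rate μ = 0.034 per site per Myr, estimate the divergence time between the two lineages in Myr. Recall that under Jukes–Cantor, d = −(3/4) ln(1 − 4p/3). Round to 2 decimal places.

p = 1301/2401 ≈ 0.541858.
d = −(3/4) ln(1 − 4p/3) = −0.75 ln(1 − 0.722477) = −0.75 ln(0.277523)
  = −0.75 × (-1.281851) = 0.961388 substitutions/site.
Under a molecular clock d = 2μt, so t = d/(2μ) = 0.961388 / (2 × 0.034) = 14.14 Myr.

14.14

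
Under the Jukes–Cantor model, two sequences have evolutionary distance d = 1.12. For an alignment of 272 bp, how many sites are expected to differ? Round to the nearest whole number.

158

Invert JC69: p = (3/4)(1 − e^(−4d/3)) = 0.75 × (1 − e^(-1.493333)) = 0.75 × (1 − 0.224623) = 0.581533.
Expected differing sites = pL ≈ 0.581533 × 272 = 158.176976 ≈ 158.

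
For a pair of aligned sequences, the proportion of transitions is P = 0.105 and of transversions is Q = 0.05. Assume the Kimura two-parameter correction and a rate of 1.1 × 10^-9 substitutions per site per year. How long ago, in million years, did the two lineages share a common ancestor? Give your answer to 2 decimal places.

Under the Kimura two-parameter model, d = −½ ln(1 − 2P − Q) − ¼ ln(1 − 2Q).
1 − 2P − Q = 0.74, giving −½ ln(0.74) = 0.150553.
1 − 2Q = 0.9, giving −¼ ln(0.9) = 0.026340.
d = 0.150553 + 0.026340 = 0.176893.
Under a molecular clock d = 2μt, so t = d/(2μ) = 0.176893 / (2 × 1.1 × 10^-9) = 80.41 million years.

80.41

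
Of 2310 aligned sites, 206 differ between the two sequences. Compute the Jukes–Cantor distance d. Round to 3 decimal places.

p = 206/2310 ≈ 0.089177.
d = −(3/4) ln(1 − 4p/3) = −0.75 ln(1 − 0.118903) = −0.75 ln(0.881097)
  = −0.75 × (-0.126588) = 0.094941 substitutions/site.

0.095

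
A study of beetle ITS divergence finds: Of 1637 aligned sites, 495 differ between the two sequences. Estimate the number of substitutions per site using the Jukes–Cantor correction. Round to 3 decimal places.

0.387

p = 495/1637 ≈ 0.302382.
d = −(3/4) ln(1 − 4p/3) = −0.75 ln(1 − 0.403176) = −0.75 ln(0.596824)
  = −0.75 × (-0.516133) = 0.387100 substitutions/site.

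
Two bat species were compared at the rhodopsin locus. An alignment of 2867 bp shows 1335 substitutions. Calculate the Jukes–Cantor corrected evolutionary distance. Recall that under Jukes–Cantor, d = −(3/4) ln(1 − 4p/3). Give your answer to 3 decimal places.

p = 1335/2867 ≈ 0.465644.
d = −(3/4) ln(1 − 4p/3) = −0.75 ln(1 − 0.620859) = −0.75 ln(0.379141)
  = −0.75 × (-0.969847) = 0.727385 substitutions/site.

0.727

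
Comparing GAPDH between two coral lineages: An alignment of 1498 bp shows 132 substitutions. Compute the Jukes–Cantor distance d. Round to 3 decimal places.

p = 132/1498 ≈ 0.088117.
d = −(3/4) ln(1 − 4p/3) = −0.75 ln(1 − 0.117489) = −0.75 ln(0.882511)
  = −0.75 × (-0.124984) = 0.093738 substitutions/site.

0.094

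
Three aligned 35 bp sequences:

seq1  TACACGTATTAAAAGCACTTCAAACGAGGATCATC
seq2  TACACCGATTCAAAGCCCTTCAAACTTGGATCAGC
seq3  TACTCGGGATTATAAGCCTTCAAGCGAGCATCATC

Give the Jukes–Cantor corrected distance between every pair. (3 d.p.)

d(seq1,seq2) = 0.233, d(seq1,seq3) = 0.407, d(seq2,seq3) = 0.513

seq1–seq2: 7/35 sites differ → p = 0.2, d = −0.75 ln(1 − 0.266667) = 0.232617 ≈ 0.233.
seq1–seq3: 11/35 sites differ → p ≈ 0.314286, d = −0.75 ln(1 − 0.419048) = 0.407315 ≈ 0.407.
seq2–seq3: 13/35 sites differ → p ≈ 0.371429, d = −0.75 ln(1 − 0.495239) = 0.512753 ≈ 0.513.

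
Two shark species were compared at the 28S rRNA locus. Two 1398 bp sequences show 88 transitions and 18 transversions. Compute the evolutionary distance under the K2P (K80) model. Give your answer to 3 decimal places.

0.081

P = 88/1398 ≈ 0.062947 and Q = 18/1398 ≈ 0.012876.
Under the Kimura two-parameter model, d = −½ ln(1 − 2P − Q) − ¼ ln(1 − 2Q).
1 − 2P − Q = 0.86123, giving −½ ln(0.86123) = 0.074697.
1 − 2Q = 0.974248, giving −¼ ln(0.974248) = 0.006522.
d = 0.074697 + 0.006522 = 0.081219.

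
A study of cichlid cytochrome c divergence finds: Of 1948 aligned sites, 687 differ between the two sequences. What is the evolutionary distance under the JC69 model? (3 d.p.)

0.476

p = 687/1948 ≈ 0.352669.
d = −(3/4) ln(1 − 4p/3) = −0.75 ln(1 − 0.470225) = −0.75 ln(0.529775)
  = −0.75 × (-0.635303) = 0.476477 substitutions/site.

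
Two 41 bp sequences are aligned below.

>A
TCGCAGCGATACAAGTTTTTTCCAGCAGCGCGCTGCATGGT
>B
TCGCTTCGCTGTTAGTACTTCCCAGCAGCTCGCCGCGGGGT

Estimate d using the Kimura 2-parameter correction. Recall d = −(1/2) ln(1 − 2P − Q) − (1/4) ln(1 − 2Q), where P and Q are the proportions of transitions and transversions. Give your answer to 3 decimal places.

Of 41 sites, 6 differences are transitions and 7 are transversions, so P = 6/41 ≈ 0.146341 and Q = 7/41 ≈ 0.170732.
Under the Kimura two-parameter model, d = −½ ln(1 − 2P − Q) − ¼ ln(1 − 2Q).
1 − 2P − Q = 0.536586, giving −½ ln(0.536586) = 0.311264.
1 − 2Q = 0.658536, giving −¼ ln(0.658536) = 0.104434.
d = 0.311264 + 0.104434 = 0.415698.

0.416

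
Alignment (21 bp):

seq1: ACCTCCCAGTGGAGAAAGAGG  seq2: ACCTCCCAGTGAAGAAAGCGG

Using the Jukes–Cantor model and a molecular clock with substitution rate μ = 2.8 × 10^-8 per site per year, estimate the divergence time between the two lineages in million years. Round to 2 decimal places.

1.82

The sequences differ at 2 of 21 sites (12, 19), so p = 2/21 ≈ 0.095238.
d = −(3/4) ln(1 − 4p/3) = −0.75 ln(1 − 0.126984) = −0.75 ln(0.873016)
  = −0.75 × (-0.135801) = 0.101851 substitutions/site.
Under a molecular clock d = 2μt, so t = d/(2μ) = 0.101851 / (2 × 2.8 × 10^-8) = 1.82 million years.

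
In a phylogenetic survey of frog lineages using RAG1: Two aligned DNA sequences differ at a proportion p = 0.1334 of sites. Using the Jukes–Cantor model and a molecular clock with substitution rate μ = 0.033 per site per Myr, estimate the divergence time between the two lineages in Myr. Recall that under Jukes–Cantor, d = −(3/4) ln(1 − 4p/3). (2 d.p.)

2.23

d = −(3/4) ln(1 − 4p/3) = −0.75 ln(1 − 0.177867) = −0.75 ln(0.822133)
  = −0.75 × (-0.195853) = 0.146890 substitutions/site.
Under a molecular clock d = 2μt, so t = d/(2μ) = 0.146890 / (2 × 0.033) = 2.23 Myr.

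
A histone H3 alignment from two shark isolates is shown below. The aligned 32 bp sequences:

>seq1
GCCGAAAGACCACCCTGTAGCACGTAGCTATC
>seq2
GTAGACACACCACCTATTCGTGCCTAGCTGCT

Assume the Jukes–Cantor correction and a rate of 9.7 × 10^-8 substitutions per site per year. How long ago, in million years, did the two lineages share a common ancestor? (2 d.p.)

The sequences differ at 14 of 32 sites, so p = 14/32 = 0.4375.
d = −(3/4) ln(1 − 4p/3) = −0.75 ln(1 − 0.583333) = −0.75 ln(0.416667)
  = −0.75 × (-0.875468) = 0.656601 substitutions/site.
Under a molecular clock d = 2μt, so t = d/(2μ) = 0.656601 / (2 × 9.7 × 10^-8) = 3.38 million years.

3.38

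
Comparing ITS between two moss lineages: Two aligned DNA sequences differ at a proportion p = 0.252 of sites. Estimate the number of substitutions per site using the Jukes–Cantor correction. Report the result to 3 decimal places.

d = −(3/4) ln(1 − 4p/3) = −0.75 ln(1 − 0.336) = −0.75 ln(0.664)
  = −0.75 × (-0.409473) = 0.307105 substitutions/site.

0.307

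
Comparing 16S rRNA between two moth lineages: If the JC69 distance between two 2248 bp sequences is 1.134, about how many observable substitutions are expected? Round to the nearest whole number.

1314

Invert JC69: p = (3/4)(1 − e^(−4d/3)) = 0.75 × (1 − e^(-1.512)) = 0.75 × (1 − 0.220469) = 0.584648.
Expected differing sites = pL ≈ 0.584648 × 2248 = 1314.288704 ≈ 1314.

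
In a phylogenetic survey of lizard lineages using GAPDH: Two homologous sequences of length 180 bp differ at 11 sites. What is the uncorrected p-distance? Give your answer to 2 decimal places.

p = 11/180 = 0.061111… ≈ 0.06 (to 2 d.p.).

0.06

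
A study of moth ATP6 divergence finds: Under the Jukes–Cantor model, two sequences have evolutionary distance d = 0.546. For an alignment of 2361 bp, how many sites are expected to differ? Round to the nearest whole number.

916

Invert JC69: p = (3/4)(1 − e^(−4d/3)) = 0.75 × (1 − e^(-0.728)) = 0.75 × (1 − 0.482874) = 0.387845.
Expected differing sites = pL ≈ 0.387845 × 2361 = 915.702045 ≈ 916.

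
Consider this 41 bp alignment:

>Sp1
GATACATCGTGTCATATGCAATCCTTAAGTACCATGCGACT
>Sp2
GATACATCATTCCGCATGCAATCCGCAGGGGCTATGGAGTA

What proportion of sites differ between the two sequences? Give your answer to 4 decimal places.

The sequences differ at 16 of 41 positions.
p = 16/41 = 0.390243… ≈ 0.3902 (to 4 d.p.).

0.3902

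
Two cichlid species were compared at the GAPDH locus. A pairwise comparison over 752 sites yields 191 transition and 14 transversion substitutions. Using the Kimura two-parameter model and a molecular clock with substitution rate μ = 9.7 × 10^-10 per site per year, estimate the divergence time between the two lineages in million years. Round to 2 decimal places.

197.62

P = 191/752 ≈ 0.253989 and Q = 14/752 ≈ 0.018617.
Under the Kimura two-parameter model, d = −½ ln(1 − 2P − Q) − ¼ ln(1 − 2Q).
1 − 2P − Q = 0.473405, giving −½ ln(0.473405) = 0.373902.
1 − 2Q = 0.962766, giving −¼ ln(0.962766) = 0.009486.
d = 0.373902 + 0.009486 = 0.383388.
Under a molecular clock d = 2μt, so t = d/(2μ) = 0.383388 / (2 × 9.7 × 10^-10) = 197.62 million years.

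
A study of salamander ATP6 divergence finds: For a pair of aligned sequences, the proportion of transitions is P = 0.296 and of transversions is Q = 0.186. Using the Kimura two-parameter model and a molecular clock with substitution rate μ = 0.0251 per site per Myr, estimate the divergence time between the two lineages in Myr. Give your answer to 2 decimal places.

Under the Kimura two-parameter model, d = −½ ln(1 − 2P − Q) − ¼ ln(1 − 2Q).
1 − 2P − Q = 0.222, giving −½ ln(0.222) = 0.752539.
1 − 2Q = 0.628, giving −¼ ln(0.628) = 0.116304.
d = 0.752539 + 0.116304 = 0.868843.
Under a molecular clock d = 2μt, so t = d/(2μ) = 0.868843 / (2 × 0.0251) = 17.31 Myr.

17.31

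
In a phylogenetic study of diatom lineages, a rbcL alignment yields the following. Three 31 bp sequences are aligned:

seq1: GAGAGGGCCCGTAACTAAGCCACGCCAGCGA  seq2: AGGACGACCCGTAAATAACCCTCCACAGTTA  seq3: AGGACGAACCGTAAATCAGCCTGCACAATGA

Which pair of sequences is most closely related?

seq1–seq2: 11/31 differ, p = 0.355, d = 0.481.
seq1–seq3: 13/31 differ, p = 0.419, d = 0.614.
seq2–seq3: 6/31 differ, p = 0.194, d = 0.224.
The smallest distance is between seq2 and seq3.

seq2 and seq3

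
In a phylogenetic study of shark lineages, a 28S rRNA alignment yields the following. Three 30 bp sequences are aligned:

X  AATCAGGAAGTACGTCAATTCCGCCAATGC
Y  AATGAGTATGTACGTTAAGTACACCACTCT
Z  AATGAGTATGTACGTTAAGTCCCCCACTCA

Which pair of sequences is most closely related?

X–Y: 10/30 differ, p = 0.333, d = 0.441.
X–Z: 9/30 differ, p = 0.300, d = 0.383.
Y–Z: 3/30 differ, p = 0.100, d = 0.107.
The smallest distance is between Y and Z.

Y and Z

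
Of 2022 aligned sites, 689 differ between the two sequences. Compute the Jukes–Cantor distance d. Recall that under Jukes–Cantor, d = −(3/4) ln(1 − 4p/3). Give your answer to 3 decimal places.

0.454

p = 689/2022 ≈ 0.340752.
d = −(3/4) ln(1 − 4p/3) = −0.75 ln(1 − 0.454336) = −0.75 ln(0.545664)
  = −0.75 × (-0.605752) = 0.454314 substitutions/site.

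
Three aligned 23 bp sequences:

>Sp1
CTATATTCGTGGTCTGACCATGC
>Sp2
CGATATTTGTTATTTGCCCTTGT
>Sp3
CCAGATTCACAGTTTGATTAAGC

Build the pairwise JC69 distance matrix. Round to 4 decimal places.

Sp1–Sp2: 8/23 sites differ → p ≈ 0.347826, d = −0.75 ln(1 − 0.463768) = 0.467391 ≈ 0.4674.
Sp1–Sp3: 9/23 sites differ → p ≈ 0.391304, d = −0.75 ln(1 − 0.521739) = 0.553199 ≈ 0.5532.
Sp2–Sp3: 13/23 sites differ → p ≈ 0.565217, d = −0.75 ln(1 − 0.753623) = 1.050669 ≈ 1.0507.

d(Sp1,Sp2) = 0.4674, d(Sp1,Sp3) = 0.5532, d(Sp2,Sp3) = 1.0507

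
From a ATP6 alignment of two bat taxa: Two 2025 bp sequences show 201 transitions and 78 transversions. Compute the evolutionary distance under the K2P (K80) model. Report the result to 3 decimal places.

P = 201/2025 ≈ 0.099259 and Q = 78/2025 ≈ 0.038519.
Under the Kimura two-parameter model, d = −½ ln(1 − 2P − Q) − ¼ ln(1 − 2Q).
1 − 2P − Q = 0.762963, giving −½ ln(0.762963) = 0.135273.
1 − 2Q = 0.922962, giving −¼ ln(0.922962) = 0.020042.
d = 0.135273 + 0.020042 = 0.155315.

0.155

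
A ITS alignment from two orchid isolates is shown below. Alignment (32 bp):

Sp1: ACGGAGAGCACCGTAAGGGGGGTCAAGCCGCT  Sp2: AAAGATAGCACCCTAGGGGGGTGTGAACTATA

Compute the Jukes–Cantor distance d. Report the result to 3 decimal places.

0.657

The sequences differ at 14 of 32 sites, so p = 14/32 = 0.4375.
d = −(3/4) ln(1 − 4p/3) = −0.75 ln(1 − 0.583333) = −0.75 ln(0.416667)
  = −0.75 × (-0.875468) = 0.656601 substitutions/site.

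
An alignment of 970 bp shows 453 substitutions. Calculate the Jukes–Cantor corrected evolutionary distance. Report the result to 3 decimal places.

0.731

p = 453/970 ≈ 0.46701.
d = −(3/4) ln(1 − 4p/3) = −0.75 ln(1 − 0.62268) = −0.75 ln(0.37732)
  = −0.75 × (-0.974662) = 0.730997 substitutions/site.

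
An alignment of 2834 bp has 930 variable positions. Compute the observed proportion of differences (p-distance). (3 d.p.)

0.328

p = 930/2834 = 0.328158… ≈ 0.328 (to 3 d.p.).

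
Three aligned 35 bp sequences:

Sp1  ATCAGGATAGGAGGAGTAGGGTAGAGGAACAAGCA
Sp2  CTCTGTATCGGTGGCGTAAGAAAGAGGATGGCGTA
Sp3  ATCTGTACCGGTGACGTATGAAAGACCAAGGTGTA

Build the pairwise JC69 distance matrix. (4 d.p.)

Sp1–Sp2: 14/35 sites differ → p = 0.4, d = −0.75 ln(1 − 0.533333) = 0.571605 ≈ 0.5716.
Sp1–Sp3: 16/35 sites differ → p ≈ 0.457143, d = −0.75 ln(1 − 0.609524) = 0.705292 ≈ 0.7053.
Sp2–Sp3: 8/35 sites differ → p ≈ 0.228571, d = −0.75 ln(1 − 0.304761) = 0.272625 ≈ 0.2726.

d(Sp1,Sp2) = 0.5716, d(Sp1,Sp3) = 0.7053, d(Sp2,Sp3) = 0.2726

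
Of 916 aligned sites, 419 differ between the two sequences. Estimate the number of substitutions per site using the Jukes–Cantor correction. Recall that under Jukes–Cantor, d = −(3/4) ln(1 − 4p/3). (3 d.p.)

p = 419/916 ≈ 0.457424.
d = −(3/4) ln(1 − 4p/3) = −0.75 ln(1 − 0.609899) = −0.75 ln(0.390101)
  = −0.75 × (-0.941350) = 0.706013 substitutions/site.

0.706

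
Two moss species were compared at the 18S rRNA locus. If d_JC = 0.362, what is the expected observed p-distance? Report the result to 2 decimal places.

p = (3/4)(1 − e^(−4d/3)) = 0.75 × (1 − e^(-0.482667)) = 0.75 × (1 − 0.617135) = 0.287149.

0.29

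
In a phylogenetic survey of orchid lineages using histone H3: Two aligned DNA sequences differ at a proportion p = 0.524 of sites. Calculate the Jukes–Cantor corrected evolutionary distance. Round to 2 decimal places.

d = −(3/4) ln(1 − 4p/3) = −0.75 ln(1 − 0.698667) = −0.75 ln(0.301333)
  = −0.75 × (-1.199539) = 0.899654 substitutions/site.

0.90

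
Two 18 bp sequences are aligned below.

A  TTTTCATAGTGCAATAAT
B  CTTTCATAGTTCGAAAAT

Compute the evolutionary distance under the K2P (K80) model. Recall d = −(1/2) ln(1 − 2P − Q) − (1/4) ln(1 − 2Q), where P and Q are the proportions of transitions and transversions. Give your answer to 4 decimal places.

0.2656

Of 18 sites, 2 differences are transitions and 2 are transversions, so P = 2/18 ≈ 0.111111 and Q = 2/18 ≈ 0.111111.
Under the Kimura two-parameter model, d = −½ ln(1 − 2P − Q) − ¼ ln(1 − 2Q).
1 − 2P − Q = 0.666667, giving −½ ln(0.666667) = 0.202732.
1 − 2Q = 0.777778, giving −¼ ln(0.777778) = 0.062829.
d = 0.202732 + 0.062829 = 0.265561.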